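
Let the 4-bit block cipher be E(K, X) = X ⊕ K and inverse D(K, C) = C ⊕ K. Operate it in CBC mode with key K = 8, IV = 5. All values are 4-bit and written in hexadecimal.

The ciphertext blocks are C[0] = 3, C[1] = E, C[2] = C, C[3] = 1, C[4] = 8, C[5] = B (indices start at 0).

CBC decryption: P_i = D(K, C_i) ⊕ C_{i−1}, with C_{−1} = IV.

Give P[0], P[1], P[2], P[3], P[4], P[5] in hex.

P[0] = E, P[1] = 5, P[2] = A, P[3] = 5, P[4] = 1, P[5] = B

P[0]: D(K, 3) = B; B ⊕ 5 = E.
P[1]: D(K, E) = 6; 6 ⊕ 3 = 5.
P[2]: D(K, C) = 4; 4 ⊕ E = A.
P[3]: D(K, 1) = 9; 9 ⊕ C = 5.
P[4]: D(K, 8) = 0; 0 ⊕ 1 = 1.
P[5]: D(K, B) = 3; 3 ⊕ 8 = B.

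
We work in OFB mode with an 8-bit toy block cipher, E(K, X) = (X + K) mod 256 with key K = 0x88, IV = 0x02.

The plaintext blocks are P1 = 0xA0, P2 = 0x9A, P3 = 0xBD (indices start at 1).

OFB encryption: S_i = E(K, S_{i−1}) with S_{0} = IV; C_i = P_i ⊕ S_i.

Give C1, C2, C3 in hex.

C1: S = E(K, 0x02) = 0x8A; 0xA0 ⊕ 0x8A = 0x2A.
C2: S = E(K, 0x8A) = 0x12; 0x9A ⊕ 0x12 = 0x88.
C3: S = E(K, 0x12) = 0x9A; 0xBD ⊕ 0x9A = 0x27.

C1 = 0x2A, C2 = 0x88, C3 = 0x27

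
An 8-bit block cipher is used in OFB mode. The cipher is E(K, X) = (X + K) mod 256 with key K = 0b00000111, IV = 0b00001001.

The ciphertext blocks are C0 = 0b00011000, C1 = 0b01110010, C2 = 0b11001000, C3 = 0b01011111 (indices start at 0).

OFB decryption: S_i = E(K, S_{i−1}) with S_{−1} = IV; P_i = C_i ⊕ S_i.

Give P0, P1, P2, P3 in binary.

P0 = 0b00001000, P1 = 0b01100101, P2 = 0b11010110, P3 = 0b01111010

P0: S = E(K, 0b00001001) = 0b00010000; 0b00011000 ⊕ 0b00010000 = 0b00001000.
P1: S = E(K, 0b00010000) = 0b00010111; 0b01110010 ⊕ 0b00010111 = 0b01100101.
P2: S = E(K, 0b00010111) = 0b00011110; 0b11001000 ⊕ 0b00011110 = 0b11010110.
P3: S = E(K, 0b00011110) = 0b00100101; 0b01011111 ⊕ 0b00100101 = 0b01111010.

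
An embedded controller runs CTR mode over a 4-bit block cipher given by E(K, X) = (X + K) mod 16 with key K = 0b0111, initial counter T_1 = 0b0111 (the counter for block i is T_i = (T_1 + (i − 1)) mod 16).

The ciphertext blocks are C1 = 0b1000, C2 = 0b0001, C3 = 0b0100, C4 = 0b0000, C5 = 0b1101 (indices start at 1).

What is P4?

P4 = 0b0001

CTR decryption: S_i = E(K, T_i) where T_i is the counter for block i; P_i = C_i ⊕ S_i.
P4: T = 0b1010, S = E(K, T) = 0b0001; 0b0000 ⊕ 0b0001 = 0b0001.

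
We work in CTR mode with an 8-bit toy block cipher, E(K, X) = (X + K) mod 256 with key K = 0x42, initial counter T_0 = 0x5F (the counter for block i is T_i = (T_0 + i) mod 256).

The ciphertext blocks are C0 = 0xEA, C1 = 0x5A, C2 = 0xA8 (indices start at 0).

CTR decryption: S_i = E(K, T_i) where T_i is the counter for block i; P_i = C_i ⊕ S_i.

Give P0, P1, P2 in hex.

P0 = 0x4B, P1 = 0xF8, P2 = 0x0B

P0: T = 0x5F, S = E(K, T) = 0xA1; 0xEA ⊕ 0xA1 = 0x4B.
P1: T = 0x60, S = E(K, T) = 0xA2; 0x5A ⊕ 0xA2 = 0xF8.
P2: T = 0x61, S = E(K, T) = 0xA3; 0xA8 ⊕ 0xA3 = 0x0B.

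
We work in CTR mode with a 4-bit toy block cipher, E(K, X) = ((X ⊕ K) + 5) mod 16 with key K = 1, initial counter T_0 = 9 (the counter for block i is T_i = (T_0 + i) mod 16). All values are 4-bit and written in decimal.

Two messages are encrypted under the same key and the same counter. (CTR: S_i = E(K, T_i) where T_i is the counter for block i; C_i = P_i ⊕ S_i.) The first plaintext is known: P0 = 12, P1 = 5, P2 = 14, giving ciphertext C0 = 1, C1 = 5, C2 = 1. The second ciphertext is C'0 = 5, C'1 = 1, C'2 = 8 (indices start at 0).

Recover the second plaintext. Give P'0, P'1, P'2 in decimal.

P'0 = 8, P'1 = 1, P'2 = 7

In CTR with a reused counter, both messages share the same keystream S_i, so C_i ⊕ C'_i = P_i ⊕ P'_i and thus P'_i = P_i ⊕ C_i ⊕ C'_i.
P'0: 12 ⊕ 1 ⊕ 5 = 8.
P'1: 5 ⊕ 5 ⊕ 1 = 1.
P'2: 14 ⊕ 1 ⊕ 8 = 7.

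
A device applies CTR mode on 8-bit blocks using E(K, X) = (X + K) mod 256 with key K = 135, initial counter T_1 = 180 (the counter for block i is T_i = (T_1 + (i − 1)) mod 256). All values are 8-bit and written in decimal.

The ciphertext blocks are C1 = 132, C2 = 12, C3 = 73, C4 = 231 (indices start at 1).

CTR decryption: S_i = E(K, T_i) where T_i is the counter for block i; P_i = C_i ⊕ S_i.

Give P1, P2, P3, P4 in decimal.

P1: T = 180, S = E(K, T) = 59; 132 ⊕ 59 = 191.
P2: T = 181, S = E(K, T) = 60; 12 ⊕ 60 = 48.
P3: T = 182, S = E(K, T) = 61; 73 ⊕ 61 = 116.
P4: T = 183, S = E(K, T) = 62; 231 ⊕ 62 = 217.

P1 = 191, P2 = 48, P3 = 116, P4 = 217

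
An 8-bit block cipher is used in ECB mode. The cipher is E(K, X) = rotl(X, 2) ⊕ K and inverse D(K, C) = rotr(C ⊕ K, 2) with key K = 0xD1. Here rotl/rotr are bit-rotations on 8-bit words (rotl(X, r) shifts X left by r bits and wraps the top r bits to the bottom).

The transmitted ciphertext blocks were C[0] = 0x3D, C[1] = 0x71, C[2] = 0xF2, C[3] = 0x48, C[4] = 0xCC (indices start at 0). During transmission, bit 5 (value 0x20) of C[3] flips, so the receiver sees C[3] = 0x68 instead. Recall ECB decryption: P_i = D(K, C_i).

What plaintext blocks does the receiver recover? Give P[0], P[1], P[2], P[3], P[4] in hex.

P[0] = 0x3B, P[1] = 0x28, P[2] = 0xC8, P[3] = 0x6E, P[4] = 0x47

Only C[3] changed, to 0x68. In ECB, a change in C_i affects only P_i. Decrypting the received ciphertext:
P[0]: D(K, 0x3D) = 0x3B.
P[1]: D(K, 0x71) = 0x28.
P[2]: D(K, 0xF2) = 0xC8.
P[3]: D(K, 0x68) = 0x6E.
P[4]: D(K, 0xCC) = 0x47.
Blocks that differ from the original plaintext: P[3].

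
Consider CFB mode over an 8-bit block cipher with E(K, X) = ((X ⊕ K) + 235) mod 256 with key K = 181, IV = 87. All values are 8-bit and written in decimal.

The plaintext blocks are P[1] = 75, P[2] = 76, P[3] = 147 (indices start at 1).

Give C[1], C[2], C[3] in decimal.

C[1] = 134, C[2] = 82, C[3] = 65

CFB encryption: C_i = P_i ⊕ E(K, C_{i−1}), with C_{0} = IV.
C[1]: E(K, 87) = 205; 75 ⊕ 205 = 134.
C[2]: E(K, 134) = 30; 76 ⊕ 30 = 82.
C[3]: E(K, 82) = 210; 147 ⊕ 210 = 65.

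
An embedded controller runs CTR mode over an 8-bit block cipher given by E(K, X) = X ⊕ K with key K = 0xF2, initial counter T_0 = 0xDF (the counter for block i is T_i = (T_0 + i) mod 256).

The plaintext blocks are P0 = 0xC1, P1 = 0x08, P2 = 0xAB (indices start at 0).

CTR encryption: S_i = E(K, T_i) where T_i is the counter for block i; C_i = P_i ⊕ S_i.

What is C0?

C0 = 0xEC

C0: T = 0xDF, S = E(K, T) = 0x2D; 0xC1 ⊕ 0x2D = 0xEC.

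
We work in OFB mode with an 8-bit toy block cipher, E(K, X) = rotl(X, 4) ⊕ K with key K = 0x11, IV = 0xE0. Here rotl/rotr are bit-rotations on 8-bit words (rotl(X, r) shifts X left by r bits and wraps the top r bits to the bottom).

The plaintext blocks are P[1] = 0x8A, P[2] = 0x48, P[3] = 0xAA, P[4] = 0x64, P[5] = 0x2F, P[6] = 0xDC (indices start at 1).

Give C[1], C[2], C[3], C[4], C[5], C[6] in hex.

C[1] = 0x95, C[2] = 0xA8, C[3] = 0xB5, C[4] = 0x84, C[5] = 0x30, C[6] = 0x3C

OFB encryption: S_i = E(K, S_{i−1}) with S_{0} = IV; C_i = P_i ⊕ S_i.
C[1]: S = E(K, 0xE0) = 0x1F; 0x8A ⊕ 0x1F = 0x95.
C[2]: S = E(K, 0x1F) = 0xE0; 0x48 ⊕ 0xE0 = 0xA8.
C[3]: S = E(K, 0xE0) = 0x1F; 0xAA ⊕ 0x1F = 0xB5.
C[4]: S = E(K, 0x1F) = 0xE0; 0x64 ⊕ 0xE0 = 0x84.
C[5]: S = E(K, 0xE0) = 0x1F; 0x2F ⊕ 0x1F = 0x30.
C[6]: S = E(K, 0x1F) = 0xE0; 0xDC ⊕ 0xE0 = 0x3C.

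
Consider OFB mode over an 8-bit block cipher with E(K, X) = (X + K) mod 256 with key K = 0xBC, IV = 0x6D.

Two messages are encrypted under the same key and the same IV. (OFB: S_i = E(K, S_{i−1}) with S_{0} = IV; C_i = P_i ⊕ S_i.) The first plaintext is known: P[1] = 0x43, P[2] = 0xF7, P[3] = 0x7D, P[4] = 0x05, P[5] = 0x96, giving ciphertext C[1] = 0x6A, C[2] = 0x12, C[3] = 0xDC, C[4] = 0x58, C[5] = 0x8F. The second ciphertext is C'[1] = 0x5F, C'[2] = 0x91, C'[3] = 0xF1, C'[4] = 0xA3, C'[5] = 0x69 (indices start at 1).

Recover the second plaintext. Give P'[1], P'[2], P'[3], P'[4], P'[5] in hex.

In OFB with a reused IV, both messages share the same keystream S_i, so C_i ⊕ C'_i = P_i ⊕ P'_i and thus P'_i = P_i ⊕ C_i ⊕ C'_i.
P'[1]: 0x43 ⊕ 0x6A ⊕ 0x5F = 0x76.
P'[2]: 0xF7 ⊕ 0x12 ⊕ 0x91 = 0x74.
P'[3]: 0x7D ⊕ 0xDC ⊕ 0xF1 = 0x50.
P'[4]: 0x05 ⊕ 0x58 ⊕ 0xA3 = 0xFE.
P'[5]: 0x96 ⊕ 0x8F ⊕ 0x69 = 0x70.

P'[1] = 0x76, P'[2] = 0x74, P'[3] = 0x50, P'[4] = 0xFE, P'[5] = 0x70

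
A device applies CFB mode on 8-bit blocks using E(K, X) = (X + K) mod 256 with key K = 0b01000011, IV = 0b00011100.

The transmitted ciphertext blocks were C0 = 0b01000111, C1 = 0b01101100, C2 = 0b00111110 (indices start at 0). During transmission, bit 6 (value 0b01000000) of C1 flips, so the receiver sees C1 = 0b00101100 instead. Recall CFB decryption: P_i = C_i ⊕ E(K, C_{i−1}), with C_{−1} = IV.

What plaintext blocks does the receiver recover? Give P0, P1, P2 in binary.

P0 = 0b00011000, P1 = 0b10100110, P2 = 0b01010001

Only C1 changed, to 0b00101100. In CFB, a change in C_i flips the same bit in P_i and garbles P_{i+1}. Decrypting the received ciphertext:
P0: E(K, 0b00011100) = 0b01011111; 0b01000111 ⊕ 0b01011111 = 0b00011000.
P1: E(K, 0b01000111) = 0b10001010; 0b00101100 ⊕ 0b10001010 = 0b10100110.
P2: E(K, 0b00101100) = 0b01101111; 0b00111110 ⊕ 0b01101111 = 0b01010001.
Blocks that differ from the original plaintext: P1, P2.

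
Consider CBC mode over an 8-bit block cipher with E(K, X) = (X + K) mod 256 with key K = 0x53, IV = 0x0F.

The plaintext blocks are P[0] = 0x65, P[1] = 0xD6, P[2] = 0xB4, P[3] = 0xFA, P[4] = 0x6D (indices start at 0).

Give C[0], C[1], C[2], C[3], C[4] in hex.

CBC encryption: C_i = E(K, P_i ⊕ C_{i−1}), with C_{−1} = IV.
C[0]: P[0] ⊕ 0x0F = 0x6A; E(K, 0x6A) = 0xBD.
C[1]: P[1] ⊕ 0xBD = 0x6B; E(K, 0x6B) = 0xBE.
C[2]: P[2] ⊕ 0xBE = 0x0A; E(K, 0x0A) = 0x5D.
C[3]: P[3] ⊕ 0x5D = 0xA7; E(K, 0xA7) = 0xFA.
C[4]: P[4] ⊕ 0xFA = 0x97; E(K, 0x97) = 0xEA.

C[0] = 0xBD, C[1] = 0xBE, C[2] = 0x5D, C[3] = 0xFA, C[4] = 0xEA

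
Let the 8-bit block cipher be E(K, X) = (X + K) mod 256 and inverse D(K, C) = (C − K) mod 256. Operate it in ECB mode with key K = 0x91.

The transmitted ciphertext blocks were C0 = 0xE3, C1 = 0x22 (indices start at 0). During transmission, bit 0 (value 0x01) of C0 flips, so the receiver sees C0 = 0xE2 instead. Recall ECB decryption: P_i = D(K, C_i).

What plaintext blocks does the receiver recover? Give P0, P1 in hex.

Only C0 changed, to 0xE2. In ECB, a change in C_i affects only P_i. Decrypting the received ciphertext:
P0: D(K, 0xE2) = 0x51.
P1: D(K, 0x22) = 0x91.
Blocks that differ from the original plaintext: P0.

P0 = 0x51, P1 = 0x91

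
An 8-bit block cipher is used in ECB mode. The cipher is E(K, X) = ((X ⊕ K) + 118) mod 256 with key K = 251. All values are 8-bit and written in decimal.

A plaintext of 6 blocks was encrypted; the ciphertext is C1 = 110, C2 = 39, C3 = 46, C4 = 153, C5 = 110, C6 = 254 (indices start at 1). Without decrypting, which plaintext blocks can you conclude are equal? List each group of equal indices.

P1 = P5

ECB encrypts each block independently with the same key, so equal ciphertext blocks imply equal plaintext blocks.
C1 = C5 = 110, so P1 = P5.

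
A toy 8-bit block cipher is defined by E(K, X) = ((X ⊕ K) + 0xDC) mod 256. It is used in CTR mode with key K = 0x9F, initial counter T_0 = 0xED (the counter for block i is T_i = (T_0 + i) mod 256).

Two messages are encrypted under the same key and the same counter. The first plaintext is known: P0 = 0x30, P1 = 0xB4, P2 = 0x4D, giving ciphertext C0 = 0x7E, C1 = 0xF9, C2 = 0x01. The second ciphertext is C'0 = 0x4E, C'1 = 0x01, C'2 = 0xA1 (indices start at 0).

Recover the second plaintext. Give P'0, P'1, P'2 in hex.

In CTR with a reused counter, both messages share the same keystream S_i, so C_i ⊕ C'_i = P_i ⊕ P'_i and thus P'_i = P_i ⊕ C_i ⊕ C'_i.
P'0: 0x30 ⊕ 0x7E ⊕ 0x4E = 0x00.
P'1: 0xB4 ⊕ 0xF9 ⊕ 0x01 = 0x4C.
P'2: 0x4D ⊕ 0x01 ⊕ 0xA1 = 0xED.

P'0 = 0x00, P'1 = 0x4C, P'2 = 0xED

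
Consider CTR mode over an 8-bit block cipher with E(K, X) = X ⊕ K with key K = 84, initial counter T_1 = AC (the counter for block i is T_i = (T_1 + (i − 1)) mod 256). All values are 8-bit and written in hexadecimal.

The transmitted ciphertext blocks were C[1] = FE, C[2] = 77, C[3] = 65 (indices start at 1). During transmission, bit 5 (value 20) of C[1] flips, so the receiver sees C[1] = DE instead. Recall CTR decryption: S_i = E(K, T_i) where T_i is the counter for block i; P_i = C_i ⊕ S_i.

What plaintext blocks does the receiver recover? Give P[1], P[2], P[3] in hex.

Only C[1] changed, to DE. In CTR, a change in C_i flips the same bit in P_i only; the keystream is unaffected. Decrypting the received ciphertext:
P[1]: T = AC, S = E(K, T) = 28; DE ⊕ 28 = F6.
P[2]: T = AD, S = E(K, T) = 29; 77 ⊕ 29 = 5E.
P[3]: T = AE, S = E(K, T) = 2A; 65 ⊕ 2A = 4F.
Blocks that differ from the original plaintext: P[1].

P[1] = F6, P[2] = 5E, P[3] = 4F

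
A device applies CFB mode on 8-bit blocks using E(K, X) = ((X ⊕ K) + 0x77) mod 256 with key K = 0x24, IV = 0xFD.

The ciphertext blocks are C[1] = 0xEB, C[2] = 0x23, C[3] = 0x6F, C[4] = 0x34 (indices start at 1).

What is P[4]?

P[4] = 0xF6

CFB decryption: P_i = C_i ⊕ E(K, C_{i−1}), with C_{0} = IV.
P[4]: E(K, 0x6F) = 0xC2; 0x34 ⊕ 0xC2 = 0xF6.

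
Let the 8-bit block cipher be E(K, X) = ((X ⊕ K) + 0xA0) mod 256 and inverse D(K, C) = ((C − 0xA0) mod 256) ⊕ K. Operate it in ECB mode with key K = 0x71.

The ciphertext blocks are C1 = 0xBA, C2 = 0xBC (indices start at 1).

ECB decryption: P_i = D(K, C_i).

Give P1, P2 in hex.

P1 = 0x6B, P2 = 0x6D

P1: D(K, 0xBA) = 0x6B.
P2: D(K, 0xBC) = 0x6D.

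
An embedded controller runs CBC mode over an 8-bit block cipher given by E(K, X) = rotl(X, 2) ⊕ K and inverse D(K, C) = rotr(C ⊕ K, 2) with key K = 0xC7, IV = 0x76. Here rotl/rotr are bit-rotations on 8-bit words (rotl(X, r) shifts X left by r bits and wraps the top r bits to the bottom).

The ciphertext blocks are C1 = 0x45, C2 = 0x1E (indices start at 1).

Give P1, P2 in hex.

CBC decryption: P_i = D(K, C_i) ⊕ C_{i−1}, with C_{0} = IV.
P1: D(K, 0x45) = 0xA0; 0xA0 ⊕ 0x76 = 0xD6.
P2: D(K, 0x1E) = 0x76; 0x76 ⊕ 0x45 = 0x33.

P1 = 0xD6, P2 = 0x33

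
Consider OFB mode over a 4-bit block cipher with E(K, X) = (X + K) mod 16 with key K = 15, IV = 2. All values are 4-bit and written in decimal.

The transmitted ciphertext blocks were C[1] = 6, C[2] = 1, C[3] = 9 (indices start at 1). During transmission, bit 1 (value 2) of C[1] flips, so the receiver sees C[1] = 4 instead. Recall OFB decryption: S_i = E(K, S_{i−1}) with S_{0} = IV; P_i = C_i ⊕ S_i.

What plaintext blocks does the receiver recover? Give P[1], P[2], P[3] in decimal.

P[1] = 5, P[2] = 1, P[3] = 6

Only C[1] changed, to 4. In OFB, a change in C_i flips the same bit in P_i only; the keystream is unaffected. Decrypting the received ciphertext:
P[1]: S = E(K, 2) = 1; 4 ⊕ 1 = 5.
P[2]: S = E(K, 1) = 0; 1 ⊕ 0 = 1.
P[3]: S = E(K, 0) = 15; 9 ⊕ 15 = 6.
Blocks that differ from the original plaintext: P[1].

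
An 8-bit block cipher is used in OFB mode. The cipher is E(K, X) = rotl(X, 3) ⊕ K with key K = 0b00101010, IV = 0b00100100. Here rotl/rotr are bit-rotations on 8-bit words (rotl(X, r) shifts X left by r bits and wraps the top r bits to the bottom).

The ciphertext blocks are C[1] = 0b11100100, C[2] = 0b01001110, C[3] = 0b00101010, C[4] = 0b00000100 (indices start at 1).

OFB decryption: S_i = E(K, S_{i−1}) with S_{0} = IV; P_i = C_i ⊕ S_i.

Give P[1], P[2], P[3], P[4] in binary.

P[1]: S = E(K, 0b00100100) = 0b00001011; 0b11100100 ⊕ 0b00001011 = 0b11101111.
P[2]: S = E(K, 0b00001011) = 0b01110010; 0b01001110 ⊕ 0b01110010 = 0b00111100.
P[3]: S = E(K, 0b01110010) = 0b10111001; 0b00101010 ⊕ 0b10111001 = 0b10010011.
P[4]: S = E(K, 0b10111001) = 0b11100111; 0b00000100 ⊕ 0b11100111 = 0b11100011.

P[1] = 0b11101111, P[2] = 0b00111100, P[3] = 0b10010011, P[4] = 0b11100011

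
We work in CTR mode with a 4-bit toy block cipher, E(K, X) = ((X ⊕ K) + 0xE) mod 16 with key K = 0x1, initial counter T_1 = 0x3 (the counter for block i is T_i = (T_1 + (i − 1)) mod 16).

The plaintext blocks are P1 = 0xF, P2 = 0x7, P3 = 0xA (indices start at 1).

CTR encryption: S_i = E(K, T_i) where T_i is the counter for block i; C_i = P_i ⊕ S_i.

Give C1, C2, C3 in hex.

C1: T = 0x3, S = E(K, T) = 0x0; 0xF ⊕ 0x0 = 0xF.
C2: T = 0x4, S = E(K, T) = 0x3; 0x7 ⊕ 0x3 = 0x4.
C3: T = 0x5, S = E(K, T) = 0x2; 0xA ⊕ 0x2 = 0x8.

C1 = 0xF, C2 = 0x4, C3 = 0x8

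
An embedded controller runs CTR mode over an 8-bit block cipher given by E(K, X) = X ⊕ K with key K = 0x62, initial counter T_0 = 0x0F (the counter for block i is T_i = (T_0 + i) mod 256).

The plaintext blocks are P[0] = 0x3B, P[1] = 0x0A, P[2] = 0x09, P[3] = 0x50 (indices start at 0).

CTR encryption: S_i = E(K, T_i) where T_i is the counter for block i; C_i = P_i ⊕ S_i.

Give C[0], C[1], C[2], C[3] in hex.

C[0] = 0x56, C[1] = 0x78, C[2] = 0x7A, C[3] = 0x20

C[0]: T = 0x0F, S = E(K, T) = 0x6D; 0x3B ⊕ 0x6D = 0x56.
C[1]: T = 0x10, S = E(K, T) = 0x72; 0x0A ⊕ 0x72 = 0x78.
C[2]: T = 0x11, S = E(K, T) = 0x73; 0x09 ⊕ 0x73 = 0x7A.
C[3]: T = 0x12, S = E(K, T) = 0x70; 0x50 ⊕ 0x70 = 0x20.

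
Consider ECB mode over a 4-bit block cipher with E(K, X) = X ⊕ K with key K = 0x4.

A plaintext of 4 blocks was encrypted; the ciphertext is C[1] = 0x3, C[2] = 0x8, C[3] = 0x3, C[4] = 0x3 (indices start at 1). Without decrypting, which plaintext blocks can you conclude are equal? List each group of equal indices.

P[1] = P[3] = P[4]

ECB encrypts each block independently with the same key, so equal ciphertext blocks imply equal plaintext blocks.
C[1] = C[3] = C[4] = 0x3, so P[1] = P[3] = P[4].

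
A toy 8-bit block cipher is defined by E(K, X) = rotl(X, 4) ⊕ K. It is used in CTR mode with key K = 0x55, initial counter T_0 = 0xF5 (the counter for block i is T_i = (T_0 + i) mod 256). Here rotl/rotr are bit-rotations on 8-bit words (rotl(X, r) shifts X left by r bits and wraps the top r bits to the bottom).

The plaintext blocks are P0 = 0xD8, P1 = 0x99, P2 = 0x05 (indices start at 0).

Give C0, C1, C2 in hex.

C0 = 0xD2, C1 = 0xA3, C2 = 0x2F

CTR encryption: S_i = E(K, T_i) where T_i is the counter for block i; C_i = P_i ⊕ S_i.
C0: T = 0xF5, S = E(K, T) = 0x0A; 0xD8 ⊕ 0x0A = 0xD2.
C1: T = 0xF6, S = E(K, T) = 0x3A; 0x99 ⊕ 0x3A = 0xA3.
C2: T = 0xF7, S = E(K, T) = 0x2A; 0x05 ⊕ 0x2A = 0x2F.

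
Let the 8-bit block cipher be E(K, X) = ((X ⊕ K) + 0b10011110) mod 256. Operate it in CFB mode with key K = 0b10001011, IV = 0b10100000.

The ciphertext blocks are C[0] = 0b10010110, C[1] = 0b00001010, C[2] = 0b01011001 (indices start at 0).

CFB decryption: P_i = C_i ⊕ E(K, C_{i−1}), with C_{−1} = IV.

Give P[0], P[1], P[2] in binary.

P[0]: E(K, 0b10100000) = 0b11001001; 0b10010110 ⊕ 0b11001001 = 0b01011111.
P[1]: E(K, 0b10010110) = 0b10111011; 0b00001010 ⊕ 0b10111011 = 0b10110001.
P[2]: E(K, 0b00001010) = 0b00011111; 0b01011001 ⊕ 0b00011111 = 0b01000110.

P[0] = 0b01011111, P[1] = 0b10110001, P[2] = 0b01000110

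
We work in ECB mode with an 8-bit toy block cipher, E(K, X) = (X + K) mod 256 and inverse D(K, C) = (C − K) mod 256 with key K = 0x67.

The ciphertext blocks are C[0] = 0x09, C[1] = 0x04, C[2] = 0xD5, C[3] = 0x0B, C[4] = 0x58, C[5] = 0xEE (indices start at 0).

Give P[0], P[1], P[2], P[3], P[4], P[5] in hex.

ECB decryption: P_i = D(K, C_i).
P[0]: D(K, 0x09) = 0xA2.
P[1]: D(K, 0x04) = 0x9D.
P[2]: D(K, 0xD5) = 0x6E.
P[3]: D(K, 0x0B) = 0xA4.
P[4]: D(K, 0x58) = 0xF1.
P[5]: D(K, 0xEE) = 0x87.

P[0] = 0xA2, P[1] = 0x9D, P[2] = 0x6E, P[3] = 0xA4, P[4] = 0xF1, P[5] = 0x87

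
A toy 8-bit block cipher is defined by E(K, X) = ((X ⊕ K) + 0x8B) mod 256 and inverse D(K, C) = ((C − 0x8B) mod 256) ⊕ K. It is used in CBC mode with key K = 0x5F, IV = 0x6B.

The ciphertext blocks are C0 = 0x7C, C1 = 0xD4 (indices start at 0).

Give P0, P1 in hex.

P0 = 0xC5, P1 = 0x6A

CBC decryption: P_i = D(K, C_i) ⊕ C_{i−1}, with C_{−1} = IV.
P0: D(K, 0x7C) = 0xAE; 0xAE ⊕ 0x6B = 0xC5.
P1: D(K, 0xD4) = 0x16; 0x16 ⊕ 0x7C = 0x6A.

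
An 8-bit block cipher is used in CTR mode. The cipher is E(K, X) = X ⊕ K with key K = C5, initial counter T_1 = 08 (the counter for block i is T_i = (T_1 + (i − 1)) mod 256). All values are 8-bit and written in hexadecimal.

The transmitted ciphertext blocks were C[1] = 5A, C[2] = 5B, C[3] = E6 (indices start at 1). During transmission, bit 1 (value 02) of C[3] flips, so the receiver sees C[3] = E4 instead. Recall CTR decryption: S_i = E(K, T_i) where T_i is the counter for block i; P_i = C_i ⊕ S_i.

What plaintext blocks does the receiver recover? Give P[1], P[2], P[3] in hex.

P[1] = 97, P[2] = 97, P[3] = 2B

Only C[3] changed, to E4. In CTR, a change in C_i flips the same bit in P_i only; the keystream is unaffected. Decrypting the received ciphertext:
P[1]: T = 08, S = E(K, T) = CD; 5A ⊕ CD = 97.
P[2]: T = 09, S = E(K, T) = CC; 5B ⊕ CC = 97.
P[3]: T = 0A, S = E(K, T) = CF; E4 ⊕ CF = 2B.
Blocks that differ from the original plaintext: P[3].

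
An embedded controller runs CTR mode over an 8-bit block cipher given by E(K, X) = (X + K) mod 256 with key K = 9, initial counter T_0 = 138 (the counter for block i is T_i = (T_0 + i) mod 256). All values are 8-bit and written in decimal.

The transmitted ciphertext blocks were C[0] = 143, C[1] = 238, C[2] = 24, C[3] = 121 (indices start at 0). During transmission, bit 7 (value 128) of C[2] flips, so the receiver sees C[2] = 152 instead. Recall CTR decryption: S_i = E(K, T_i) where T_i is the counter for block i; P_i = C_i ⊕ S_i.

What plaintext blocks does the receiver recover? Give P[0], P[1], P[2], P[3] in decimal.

P[0] = 28, P[1] = 122, P[2] = 13, P[3] = 239

Only C[2] changed, to 152. In CTR, a change in C_i flips the same bit in P_i only; the keystream is unaffected. Decrypting the received ciphertext:
P[0]: T = 138, S = E(K, T) = 147; 143 ⊕ 147 = 28.
P[1]: T = 139, S = E(K, T) = 148; 238 ⊕ 148 = 122.
P[2]: T = 140, S = E(K, T) = 149; 152 ⊕ 149 = 13.
P[3]: T = 141, S = E(K, T) = 150; 121 ⊕ 150 = 239.
Blocks that differ from the original plaintext: P[2].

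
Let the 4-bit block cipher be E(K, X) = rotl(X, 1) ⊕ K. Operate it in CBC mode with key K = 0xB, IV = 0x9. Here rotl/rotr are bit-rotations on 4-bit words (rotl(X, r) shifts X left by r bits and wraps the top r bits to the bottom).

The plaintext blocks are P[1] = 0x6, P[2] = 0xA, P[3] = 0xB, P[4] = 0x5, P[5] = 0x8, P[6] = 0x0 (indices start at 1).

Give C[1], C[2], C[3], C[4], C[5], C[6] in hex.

C[1] = 0x4, C[2] = 0x6, C[3] = 0x0, C[4] = 0x1, C[5] = 0x8, C[6] = 0xA

CBC encryption: C_i = E(K, P_i ⊕ C_{i−1}), with C_{0} = IV.
C[1]: P[1] ⊕ 0x9 = 0xF; E(K, 0xF) = 0x4.
C[2]: P[2] ⊕ 0x4 = 0xE; E(K, 0xE) = 0x6.
C[3]: P[3] ⊕ 0x6 = 0xD; E(K, 0xD) = 0x0.
C[4]: P[4] ⊕ 0x0 = 0x5; E(K, 0x5) = 0x1.
C[5]: P[5] ⊕ 0x1 = 0x9; E(K, 0x9) = 0x8.
C[6]: P[6] ⊕ 0x8 = 0x8; E(K, 0x8) = 0xA.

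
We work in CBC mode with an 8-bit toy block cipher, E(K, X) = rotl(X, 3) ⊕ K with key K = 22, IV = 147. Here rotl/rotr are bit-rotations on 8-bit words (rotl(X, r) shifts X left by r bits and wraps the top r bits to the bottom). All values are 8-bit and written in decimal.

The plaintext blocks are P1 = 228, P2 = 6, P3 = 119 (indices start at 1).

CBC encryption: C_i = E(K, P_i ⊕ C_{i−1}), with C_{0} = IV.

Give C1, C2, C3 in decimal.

C1: P1 ⊕ 147 = 119; E(K, 119) = 173.
C2: P2 ⊕ 173 = 171; E(K, 171) = 75.
C3: P3 ⊕ 75 = 60; E(K, 60) = 247.

C1 = 173, C2 = 75, C3 = 247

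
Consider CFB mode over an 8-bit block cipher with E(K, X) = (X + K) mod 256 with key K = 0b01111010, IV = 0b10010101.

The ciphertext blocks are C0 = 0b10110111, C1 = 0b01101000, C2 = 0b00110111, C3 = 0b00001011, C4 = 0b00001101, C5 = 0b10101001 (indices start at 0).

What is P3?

CFB decryption: P_i = C_i ⊕ E(K, C_{i−1}), with C_{−1} = IV.
P3: E(K, 0b00110111) = 0b10110001; 0b00001011 ⊕ 0b10110001 = 0b10111010.

P3 = 0b10111010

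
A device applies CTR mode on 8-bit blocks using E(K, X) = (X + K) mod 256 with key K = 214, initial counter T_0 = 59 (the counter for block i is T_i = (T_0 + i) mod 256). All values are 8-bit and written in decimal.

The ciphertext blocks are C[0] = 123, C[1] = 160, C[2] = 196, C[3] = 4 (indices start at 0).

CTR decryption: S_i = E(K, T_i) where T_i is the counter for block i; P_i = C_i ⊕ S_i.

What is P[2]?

P[2] = 215

P[2]: T = 61, S = E(K, T) = 19; 196 ⊕ 19 = 215.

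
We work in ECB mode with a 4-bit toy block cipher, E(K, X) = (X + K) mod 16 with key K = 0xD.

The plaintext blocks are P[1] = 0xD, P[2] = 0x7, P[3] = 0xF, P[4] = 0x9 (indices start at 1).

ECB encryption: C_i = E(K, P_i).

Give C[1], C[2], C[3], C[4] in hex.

C[1]: E(K, 0xD) = 0xA.
C[2]: E(K, 0x7) = 0x4.
C[3]: E(K, 0xF) = 0xC.
C[4]: E(K, 0x9) = 0x6.

C[1] = 0xA, C[2] = 0x4, C[3] = 0xC, C[4] = 0x6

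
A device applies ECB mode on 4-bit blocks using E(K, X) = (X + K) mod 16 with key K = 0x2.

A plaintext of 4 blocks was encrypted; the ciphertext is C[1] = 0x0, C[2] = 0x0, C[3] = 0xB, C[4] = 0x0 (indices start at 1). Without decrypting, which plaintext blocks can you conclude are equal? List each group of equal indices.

P[1] = P[2] = P[4]

ECB encrypts each block independently with the same key, so equal ciphertext blocks imply equal plaintext blocks.
C[1] = C[2] = C[4] = 0x0, so P[1] = P[2] = P[4].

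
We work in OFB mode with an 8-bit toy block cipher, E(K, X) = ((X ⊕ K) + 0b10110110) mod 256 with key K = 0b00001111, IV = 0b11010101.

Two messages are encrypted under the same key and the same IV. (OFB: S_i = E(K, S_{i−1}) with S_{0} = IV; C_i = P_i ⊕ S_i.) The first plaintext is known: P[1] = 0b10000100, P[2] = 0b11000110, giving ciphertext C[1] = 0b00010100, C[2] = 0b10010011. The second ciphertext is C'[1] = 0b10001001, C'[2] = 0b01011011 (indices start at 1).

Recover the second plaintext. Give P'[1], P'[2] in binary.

P'[1] = 0b00011001, P'[2] = 0b00001110

In OFB with a reused IV, both messages share the same keystream S_i, so C_i ⊕ C'_i = P_i ⊕ P'_i and thus P'_i = P_i ⊕ C_i ⊕ C'_i.
P'[1]: 0b10000100 ⊕ 0b00010100 ⊕ 0b10001001 = 0b00011001.
P'[2]: 0b11000110 ⊕ 0b10010011 ⊕ 0b01011011 = 0b00001110.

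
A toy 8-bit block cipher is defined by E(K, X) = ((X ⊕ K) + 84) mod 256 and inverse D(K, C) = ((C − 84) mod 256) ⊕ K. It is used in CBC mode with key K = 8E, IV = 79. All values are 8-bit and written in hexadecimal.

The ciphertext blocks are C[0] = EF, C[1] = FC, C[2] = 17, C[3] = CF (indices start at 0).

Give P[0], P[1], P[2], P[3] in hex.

P[0] = 9C, P[1] = 19, P[2] = E1, P[3] = D2

CBC decryption: P_i = D(K, C_i) ⊕ C_{i−1}, with C_{−1} = IV.
P[0]: D(K, EF) = E5; E5 ⊕ 79 = 9C.
P[1]: D(K, FC) = F6; F6 ⊕ EF = 19.
P[2]: D(K, 17) = 1D; 1D ⊕ FC = E1.
P[3]: D(K, CF) = C5; C5 ⊕ 17 = D2.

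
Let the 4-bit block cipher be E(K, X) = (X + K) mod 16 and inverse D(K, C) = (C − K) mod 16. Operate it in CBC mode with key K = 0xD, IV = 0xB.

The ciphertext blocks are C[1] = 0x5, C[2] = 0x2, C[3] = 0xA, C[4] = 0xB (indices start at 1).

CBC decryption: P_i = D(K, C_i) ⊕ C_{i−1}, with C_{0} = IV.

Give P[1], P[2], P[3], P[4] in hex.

P[1]: D(K, 0x5) = 0x8; 0x8 ⊕ 0xB = 0x3.
P[2]: D(K, 0x2) = 0x5; 0x5 ⊕ 0x5 = 0x0.
P[3]: D(K, 0xA) = 0xD; 0xD ⊕ 0x2 = 0xF.
P[4]: D(K, 0xB) = 0xE; 0xE ⊕ 0xA = 0x4.

P[1] = 0x3, P[2] = 0x0, P[3] = 0xF, P[4] = 0x4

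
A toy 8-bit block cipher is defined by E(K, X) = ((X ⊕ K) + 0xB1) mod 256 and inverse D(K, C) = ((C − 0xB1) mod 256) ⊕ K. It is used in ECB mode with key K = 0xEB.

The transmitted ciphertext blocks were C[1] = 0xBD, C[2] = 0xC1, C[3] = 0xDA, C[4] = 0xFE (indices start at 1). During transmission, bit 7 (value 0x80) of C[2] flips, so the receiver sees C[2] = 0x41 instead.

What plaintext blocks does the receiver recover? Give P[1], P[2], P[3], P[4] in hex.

ECB decryption: P_i = D(K, C_i).
Only C[2] changed, to 0x41. In ECB, a change in C_i affects only P_i. Decrypting the received ciphertext:
P[1]: D(K, 0xBD) = 0xE7.
P[2]: D(K, 0x41) = 0x7B.
P[3]: D(K, 0xDA) = 0xC2.
P[4]: D(K, 0xFE) = 0xA6.
Blocks that differ from the original plaintext: P[2].

P[1] = 0xE7, P[2] = 0x7B, P[3] = 0xC2, P[4] = 0xA6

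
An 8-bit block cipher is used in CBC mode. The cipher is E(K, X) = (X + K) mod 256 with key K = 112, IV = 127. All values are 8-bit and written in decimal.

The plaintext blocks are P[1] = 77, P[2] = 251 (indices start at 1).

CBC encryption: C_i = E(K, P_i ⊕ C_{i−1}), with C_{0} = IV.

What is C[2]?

C[1]: P[1] ⊕ 127 = 50; E(K, 50) = 162.
C[2]: P[2] ⊕ 162 = 89; E(K, 89) = 201.

C[2] = 201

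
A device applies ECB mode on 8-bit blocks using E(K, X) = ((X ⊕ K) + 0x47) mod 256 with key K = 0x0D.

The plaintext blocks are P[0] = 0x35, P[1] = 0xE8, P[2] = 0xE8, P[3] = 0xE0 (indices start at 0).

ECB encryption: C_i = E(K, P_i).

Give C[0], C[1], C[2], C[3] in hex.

C[0] = 0x7F, C[1] = 0x2C, C[2] = 0x2C, C[3] = 0x34

C[0]: E(K, 0x35) = 0x7F.
C[1]: E(K, 0xE8) = 0x2C.
C[2]: E(K, 0xE8) = 0x2C.
C[3]: E(K, 0xE0) = 0x34.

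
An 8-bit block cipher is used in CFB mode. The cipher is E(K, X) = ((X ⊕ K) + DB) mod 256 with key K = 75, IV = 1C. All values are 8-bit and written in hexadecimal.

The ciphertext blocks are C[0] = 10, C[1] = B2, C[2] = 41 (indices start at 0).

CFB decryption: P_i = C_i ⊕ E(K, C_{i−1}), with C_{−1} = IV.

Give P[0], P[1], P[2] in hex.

P[0] = 54, P[1] = F2, P[2] = E3

P[0]: E(K, 1C) = 44; 10 ⊕ 44 = 54.
P[1]: E(K, 10) = 40; B2 ⊕ 40 = F2.
P[2]: E(K, B2) = A2; 41 ⊕ A2 = E3.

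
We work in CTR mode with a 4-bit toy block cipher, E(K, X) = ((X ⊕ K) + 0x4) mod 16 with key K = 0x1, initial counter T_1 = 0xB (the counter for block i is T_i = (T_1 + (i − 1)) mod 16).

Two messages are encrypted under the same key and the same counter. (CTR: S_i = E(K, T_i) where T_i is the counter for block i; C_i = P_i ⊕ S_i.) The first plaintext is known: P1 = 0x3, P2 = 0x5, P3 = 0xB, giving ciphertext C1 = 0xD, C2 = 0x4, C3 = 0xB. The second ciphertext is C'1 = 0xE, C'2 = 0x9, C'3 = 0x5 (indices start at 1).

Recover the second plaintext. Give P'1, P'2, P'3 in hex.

P'1 = 0x0, P'2 = 0x8, P'3 = 0x5

In CTR with a reused counter, both messages share the same keystream S_i, so C_i ⊕ C'_i = P_i ⊕ P'_i and thus P'_i = P_i ⊕ C_i ⊕ C'_i.
P'1: 0x3 ⊕ 0xD ⊕ 0xE = 0x0.
P'2: 0x5 ⊕ 0x4 ⊕ 0x9 = 0x8.
P'3: 0xB ⊕ 0xB ⊕ 0x5 = 0x5.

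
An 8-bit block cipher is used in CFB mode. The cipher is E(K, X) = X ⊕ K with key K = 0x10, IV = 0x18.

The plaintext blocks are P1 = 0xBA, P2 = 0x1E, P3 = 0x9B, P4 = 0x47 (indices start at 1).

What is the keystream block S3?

CFB encryption: C_i = P_i ⊕ E(K, C_{i−1}), with C_{0} = IV.
C1: E(K, 0x18) = 0x08; 0xBA ⊕ 0x08 = 0xB2.
C2: E(K, 0xB2) = 0xA2; 0x1E ⊕ 0xA2 = 0xBC.
C3: E(K, 0xBC) = 0xAC; 0x9B ⊕ 0xAC = 0x37.
So S3 = 0xAC.

0xAC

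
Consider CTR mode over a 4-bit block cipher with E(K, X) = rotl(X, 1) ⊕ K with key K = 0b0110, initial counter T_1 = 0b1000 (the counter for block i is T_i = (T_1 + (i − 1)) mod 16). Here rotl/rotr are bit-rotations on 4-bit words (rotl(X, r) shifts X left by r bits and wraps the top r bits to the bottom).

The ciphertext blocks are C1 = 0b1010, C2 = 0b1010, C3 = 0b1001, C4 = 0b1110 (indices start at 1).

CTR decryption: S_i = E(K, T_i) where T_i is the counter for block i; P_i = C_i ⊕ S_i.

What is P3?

P3 = 0b1010

P3: T = 0b1010, S = E(K, T) = 0b0011; 0b1001 ⊕ 0b0011 = 0b1010.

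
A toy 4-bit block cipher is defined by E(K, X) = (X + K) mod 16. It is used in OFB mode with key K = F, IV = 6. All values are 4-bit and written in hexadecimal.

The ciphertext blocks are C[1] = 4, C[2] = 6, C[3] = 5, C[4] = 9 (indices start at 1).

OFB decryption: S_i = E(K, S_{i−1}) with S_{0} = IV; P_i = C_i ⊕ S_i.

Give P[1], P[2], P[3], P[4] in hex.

P[1]: S = E(K, 6) = 5; 4 ⊕ 5 = 1.
P[2]: S = E(K, 5) = 4; 6 ⊕ 4 = 2.
P[3]: S = E(K, 4) = 3; 5 ⊕ 3 = 6.
P[4]: S = E(K, 3) = 2; 9 ⊕ 2 = B.

P[1] = 1, P[2] = 2, P[3] = 6, P[4] = B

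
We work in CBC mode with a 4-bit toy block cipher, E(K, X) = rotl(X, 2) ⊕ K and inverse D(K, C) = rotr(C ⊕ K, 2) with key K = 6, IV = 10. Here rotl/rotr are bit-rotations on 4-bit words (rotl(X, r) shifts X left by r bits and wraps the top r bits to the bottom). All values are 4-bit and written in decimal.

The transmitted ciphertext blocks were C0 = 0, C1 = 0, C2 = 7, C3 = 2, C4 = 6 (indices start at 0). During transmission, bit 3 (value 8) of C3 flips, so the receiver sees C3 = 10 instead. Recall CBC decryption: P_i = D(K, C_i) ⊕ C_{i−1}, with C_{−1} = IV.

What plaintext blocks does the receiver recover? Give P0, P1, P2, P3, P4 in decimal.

P0 = 3, P1 = 9, P2 = 4, P3 = 4, P4 = 10

Only C3 changed, to 10. In CBC, a change in C_i garbles P_i and flips the same bit in P_{i+1}. Decrypting the received ciphertext:
P0: D(K, 0) = 9; 9 ⊕ 10 = 3.
P1: D(K, 0) = 9; 9 ⊕ 0 = 9.
P2: D(K, 7) = 4; 4 ⊕ 0 = 4.
P3: D(K, 10) = 3; 3 ⊕ 7 = 4.
P4: D(K, 6) = 0; 0 ⊕ 10 = 10.
Blocks that differ from the original plaintext: P3, P4.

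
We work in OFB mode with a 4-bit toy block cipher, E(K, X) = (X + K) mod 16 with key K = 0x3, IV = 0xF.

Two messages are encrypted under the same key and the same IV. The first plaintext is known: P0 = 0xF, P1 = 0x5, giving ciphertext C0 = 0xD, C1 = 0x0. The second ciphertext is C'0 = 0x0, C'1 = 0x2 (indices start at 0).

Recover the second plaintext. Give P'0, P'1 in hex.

P'0 = 0x2, P'1 = 0x7

In OFB with a reused IV, both messages share the same keystream S_i, so C_i ⊕ C'_i = P_i ⊕ P'_i and thus P'_i = P_i ⊕ C_i ⊕ C'_i.
P'0: 0xF ⊕ 0xD ⊕ 0x0 = 0x2.
P'1: 0x5 ⊕ 0x0 ⊕ 0x2 = 0x7.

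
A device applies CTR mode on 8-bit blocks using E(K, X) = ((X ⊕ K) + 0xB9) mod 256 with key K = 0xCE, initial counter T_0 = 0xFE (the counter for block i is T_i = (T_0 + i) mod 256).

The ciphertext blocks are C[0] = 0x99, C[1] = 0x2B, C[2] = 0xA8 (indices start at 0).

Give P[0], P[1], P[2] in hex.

CTR decryption: S_i = E(K, T_i) where T_i is the counter for block i; P_i = C_i ⊕ S_i.
P[0]: T = 0xFE, S = E(K, T) = 0xE9; 0x99 ⊕ 0xE9 = 0x70.
P[1]: T = 0xFF, S = E(K, T) = 0xEA; 0x2B ⊕ 0xEA = 0xC1.
P[2]: T = 0x00, S = E(K, T) = 0x87; 0xA8 ⊕ 0x87 = 0x2F.

P[0] = 0x70, P[1] = 0xC1, P[2] = 0x2F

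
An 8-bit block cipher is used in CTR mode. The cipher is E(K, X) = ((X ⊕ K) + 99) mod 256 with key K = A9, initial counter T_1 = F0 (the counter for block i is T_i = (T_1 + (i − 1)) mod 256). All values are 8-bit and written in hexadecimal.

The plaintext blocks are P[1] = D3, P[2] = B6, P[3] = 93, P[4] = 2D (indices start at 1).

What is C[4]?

CTR encryption: S_i = E(K, T_i) where T_i is the counter for block i; C_i = P_i ⊕ S_i.
C[1]: T = F0, S = E(K, T) = F2; D3 ⊕ F2 = 21.
C[2]: T = F1, S = E(K, T) = F1; B6 ⊕ F1 = 47.
C[3]: T = F2, S = E(K, T) = F4; 93 ⊕ F4 = 67.
C[4]: T = F3, S = E(K, T) = F3; 2D ⊕ F3 = DE.

C[4] = DE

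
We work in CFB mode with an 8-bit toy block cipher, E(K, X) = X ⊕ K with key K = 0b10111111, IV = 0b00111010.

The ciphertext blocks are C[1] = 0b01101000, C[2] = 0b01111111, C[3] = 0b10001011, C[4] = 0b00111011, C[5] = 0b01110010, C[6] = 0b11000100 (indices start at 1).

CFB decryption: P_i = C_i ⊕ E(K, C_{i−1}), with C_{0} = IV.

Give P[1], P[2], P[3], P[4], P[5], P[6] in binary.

P[1] = 0b11101101, P[2] = 0b10101000, P[3] = 0b01001011, P[4] = 0b00001111, P[5] = 0b11110110, P[6] = 0b00001001

P[1]: E(K, 0b00111010) = 0b10000101; 0b01101000 ⊕ 0b10000101 = 0b11101101.
P[2]: E(K, 0b01101000) = 0b11010111; 0b01111111 ⊕ 0b11010111 = 0b10101000.
P[3]: E(K, 0b01111111) = 0b11000000; 0b10001011 ⊕ 0b11000000 = 0b01001011.
P[4]: E(K, 0b10001011) = 0b00110100; 0b00111011 ⊕ 0b00110100 = 0b00001111.
P[5]: E(K, 0b00111011) = 0b10000100; 0b01110010 ⊕ 0b10000100 = 0b11110110.
P[6]: E(K, 0b01110010) = 0b11001101; 0b11000100 ⊕ 0b11001101 = 0b00001001.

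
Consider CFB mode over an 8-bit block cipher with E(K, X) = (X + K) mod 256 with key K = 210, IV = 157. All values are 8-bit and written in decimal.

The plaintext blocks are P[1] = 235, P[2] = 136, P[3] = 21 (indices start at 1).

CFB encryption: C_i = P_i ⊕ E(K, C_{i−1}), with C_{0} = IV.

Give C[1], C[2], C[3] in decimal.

C[1]: E(K, 157) = 111; 235 ⊕ 111 = 132.
C[2]: E(K, 132) = 86; 136 ⊕ 86 = 222.
C[3]: E(K, 222) = 176; 21 ⊕ 176 = 165.

C[1] = 132, C[2] = 222, C[3] = 165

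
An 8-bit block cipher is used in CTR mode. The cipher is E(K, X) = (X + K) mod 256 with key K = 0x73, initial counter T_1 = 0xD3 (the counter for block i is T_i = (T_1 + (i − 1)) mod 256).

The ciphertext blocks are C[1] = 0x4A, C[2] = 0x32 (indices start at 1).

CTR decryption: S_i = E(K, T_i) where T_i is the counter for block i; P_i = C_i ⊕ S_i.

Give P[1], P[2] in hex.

P[1]: T = 0xD3, S = E(K, T) = 0x46; 0x4A ⊕ 0x46 = 0x0C.
P[2]: T = 0xD4, S = E(K, T) = 0x47; 0x32 ⊕ 0x47 = 0x75.

P[1] = 0x0C, P[2] = 0x75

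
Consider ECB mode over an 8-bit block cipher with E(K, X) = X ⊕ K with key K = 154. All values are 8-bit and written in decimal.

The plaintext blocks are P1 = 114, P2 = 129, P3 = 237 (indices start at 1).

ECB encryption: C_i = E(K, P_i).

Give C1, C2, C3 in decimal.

C1: E(K, 114) = 232.
C2: E(K, 129) = 27.
C3: E(K, 237) = 119.

C1 = 232, C2 = 27, C3 = 119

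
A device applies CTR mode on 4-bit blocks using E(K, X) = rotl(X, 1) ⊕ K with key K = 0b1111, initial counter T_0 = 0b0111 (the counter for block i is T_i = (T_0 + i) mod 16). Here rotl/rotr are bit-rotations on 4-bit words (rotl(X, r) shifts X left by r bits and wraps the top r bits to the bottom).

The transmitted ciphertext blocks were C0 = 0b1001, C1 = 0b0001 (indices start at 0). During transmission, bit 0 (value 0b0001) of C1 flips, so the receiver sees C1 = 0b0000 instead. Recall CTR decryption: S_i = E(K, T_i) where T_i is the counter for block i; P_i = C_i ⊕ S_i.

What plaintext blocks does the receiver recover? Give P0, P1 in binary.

P0 = 0b1000, P1 = 0b1110

Only C1 changed, to 0b0000. In CTR, a change in C_i flips the same bit in P_i only; the keystream is unaffected. Decrypting the received ciphertext:
P0: T = 0b0111, S = E(K, T) = 0b0001; 0b1001 ⊕ 0b0001 = 0b1000.
P1: T = 0b1000, S = E(K, T) = 0b1110; 0b0000 ⊕ 0b1110 = 0b1110.
Blocks that differ from the original plaintext: P1.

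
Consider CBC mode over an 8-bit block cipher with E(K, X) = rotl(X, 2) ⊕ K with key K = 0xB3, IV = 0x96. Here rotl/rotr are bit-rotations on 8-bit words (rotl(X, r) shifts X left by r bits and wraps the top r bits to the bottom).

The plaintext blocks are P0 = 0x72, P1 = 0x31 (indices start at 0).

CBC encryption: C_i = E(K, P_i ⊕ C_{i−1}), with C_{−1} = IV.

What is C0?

C0 = 0x20

C0: P0 ⊕ 0x96 = 0xE4; E(K, 0xE4) = 0x20.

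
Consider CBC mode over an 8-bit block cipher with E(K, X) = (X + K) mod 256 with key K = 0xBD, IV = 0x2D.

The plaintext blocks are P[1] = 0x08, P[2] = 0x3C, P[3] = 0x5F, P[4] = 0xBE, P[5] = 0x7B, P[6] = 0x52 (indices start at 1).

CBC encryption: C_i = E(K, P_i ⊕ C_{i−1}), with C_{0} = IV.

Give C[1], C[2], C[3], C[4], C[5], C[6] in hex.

C[1] = 0xE2, C[2] = 0x9B, C[3] = 0x81, C[4] = 0xFC, C[5] = 0x44, C[6] = 0xD3

C[1]: P[1] ⊕ 0x2D = 0x25; E(K, 0x25) = 0xE2.
C[2]: P[2] ⊕ 0xE2 = 0xDE; E(K, 0xDE) = 0x9B.
C[3]: P[3] ⊕ 0x9B = 0xC4; E(K, 0xC4) = 0x81.
C[4]: P[4] ⊕ 0x81 = 0x3F; E(K, 0x3F) = 0xFC.
C[5]: P[5] ⊕ 0xFC = 0x87; E(K, 0x87) = 0x44.
C[6]: P[6] ⊕ 0x44 = 0x16; E(K, 0x16) = 0xD3.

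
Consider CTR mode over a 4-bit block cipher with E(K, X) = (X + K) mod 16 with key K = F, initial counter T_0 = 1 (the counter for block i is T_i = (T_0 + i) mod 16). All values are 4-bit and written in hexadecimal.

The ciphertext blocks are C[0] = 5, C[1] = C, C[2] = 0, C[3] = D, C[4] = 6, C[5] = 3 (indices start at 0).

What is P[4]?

CTR decryption: S_i = E(K, T_i) where T_i is the counter for block i; P_i = C_i ⊕ S_i.
P[4]: T = 5, S = E(K, T) = 4; 6 ⊕ 4 = 2.

P[4] = 2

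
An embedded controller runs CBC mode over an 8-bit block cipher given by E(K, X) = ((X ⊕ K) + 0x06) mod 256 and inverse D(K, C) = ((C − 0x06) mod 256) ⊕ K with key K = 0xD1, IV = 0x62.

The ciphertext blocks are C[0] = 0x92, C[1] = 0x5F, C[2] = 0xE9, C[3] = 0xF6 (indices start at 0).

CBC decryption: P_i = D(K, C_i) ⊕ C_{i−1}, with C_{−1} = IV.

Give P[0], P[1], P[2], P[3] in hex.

P[0] = 0x3F, P[1] = 0x1A, P[2] = 0x6D, P[3] = 0xC8

P[0]: D(K, 0x92) = 0x5D; 0x5D ⊕ 0x62 = 0x3F.
P[1]: D(K, 0x5F) = 0x88; 0x88 ⊕ 0x92 = 0x1A.
P[2]: D(K, 0xE9) = 0x32; 0x32 ⊕ 0x5F = 0x6D.
P[3]: D(K, 0xF6) = 0x21; 0x21 ⊕ 0xE9 = 0xC8.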